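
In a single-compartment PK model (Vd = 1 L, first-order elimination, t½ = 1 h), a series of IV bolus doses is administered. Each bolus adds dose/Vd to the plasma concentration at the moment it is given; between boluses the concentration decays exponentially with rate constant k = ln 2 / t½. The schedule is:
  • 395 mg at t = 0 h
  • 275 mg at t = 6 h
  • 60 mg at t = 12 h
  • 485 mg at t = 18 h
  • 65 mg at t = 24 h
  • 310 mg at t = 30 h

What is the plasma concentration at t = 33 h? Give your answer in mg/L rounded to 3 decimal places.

38.892 mg/L

k = ln 2 / 1 = 0.69315 per h
Dose 1 (395 mg at t=0 h): 395·exp(−0.69315·33) = 0.000 mg/L
Dose 2 (275 mg at t=6 h): 275·exp(−0.69315·27) = 0.000 mg/L
Dose 3 (60 mg at t=12 h): 60·exp(−0.69315·21) = 0.000 mg/L
Dose 4 (485 mg at t=18 h): 485·exp(−0.69315·15) = 0.015 mg/L
Dose 5 (65 mg at t=24 h): 65·exp(−0.69315·9) = 0.127 mg/L
Dose 6 (310 mg at t=30 h): 310·exp(−0.69315·3) = 38.750 mg/L
C(33) = 0.000 + 0.000 + 0.000 + 0.015 + 0.127 + 38.750 = 38.892 mg/L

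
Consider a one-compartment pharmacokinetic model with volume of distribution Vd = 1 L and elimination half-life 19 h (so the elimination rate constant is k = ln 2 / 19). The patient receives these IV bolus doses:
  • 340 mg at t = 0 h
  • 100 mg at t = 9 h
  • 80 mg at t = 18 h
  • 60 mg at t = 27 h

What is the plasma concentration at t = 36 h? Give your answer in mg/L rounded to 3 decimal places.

213.471 mg/L

k = ln 2 / 19 = 0.03648 per h
Dose 1 (340 mg at t=0 h): 340·exp(−0.03648·36) = 91.434 mg/L
Dose 2 (100 mg at t=9 h): 100·exp(−0.03648·27) = 37.344 mg/L
Dose 3 (80 mg at t=18 h): 80·exp(−0.03648·18) = 41.486 mg/L
Dose 4 (60 mg at t=27 h): 60·exp(−0.03648·9) = 43.207 mg/L
C(36) = 91.434 + 37.344 + 41.486 + 43.207 = 213.471 mg/L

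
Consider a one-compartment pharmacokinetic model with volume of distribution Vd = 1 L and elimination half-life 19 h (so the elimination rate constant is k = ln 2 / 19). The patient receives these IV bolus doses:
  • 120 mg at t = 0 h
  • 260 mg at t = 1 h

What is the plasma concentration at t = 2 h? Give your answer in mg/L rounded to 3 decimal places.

k = ln 2 / 19 = 0.03648 per h
Dose 1 (120 mg at t=0 h): 120·exp(−0.03648·2) = 111.556 mg/L
Dose 2 (260 mg at t=1 h): 260·exp(−0.03648·1) = 250.686 mg/L
C(2) = 111.556 + 250.686 = 362.242 mg/L

362.242 mg/L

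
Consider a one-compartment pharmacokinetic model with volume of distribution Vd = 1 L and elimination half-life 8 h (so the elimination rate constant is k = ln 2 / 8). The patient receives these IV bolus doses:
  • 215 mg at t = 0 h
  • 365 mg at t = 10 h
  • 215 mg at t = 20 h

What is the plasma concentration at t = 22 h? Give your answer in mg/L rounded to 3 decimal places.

341.800 mg/L

k = ln 2 / 8 = 0.08664 per h
Dose 1 (215 mg at t=0 h): 215·exp(−0.08664·22) = 31.960 mg/L
Dose 2 (365 mg at t=10 h): 365·exp(−0.08664·12) = 129.047 mg/L
Dose 3 (215 mg at t=20 h): 215·exp(−0.08664·2) = 180.793 mg/L
C(22) = 31.960 + 129.047 + 180.793 = 341.800 mg/L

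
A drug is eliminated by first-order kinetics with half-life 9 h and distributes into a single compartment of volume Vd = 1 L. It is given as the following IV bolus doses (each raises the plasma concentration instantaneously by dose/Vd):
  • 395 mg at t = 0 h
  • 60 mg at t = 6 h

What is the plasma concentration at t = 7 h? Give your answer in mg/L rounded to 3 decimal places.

285.942 mg/L

k = ln 2 / 9 = 0.07702 per h
Dose 1 (395 mg at t=0 h): 395·exp(−0.07702·7) = 230.389 mg/L
Dose 2 (60 mg at t=6 h): 60·exp(−0.07702·1) = 55.552 mg/L
C(7) = 230.389 + 55.552 = 285.942 mg/L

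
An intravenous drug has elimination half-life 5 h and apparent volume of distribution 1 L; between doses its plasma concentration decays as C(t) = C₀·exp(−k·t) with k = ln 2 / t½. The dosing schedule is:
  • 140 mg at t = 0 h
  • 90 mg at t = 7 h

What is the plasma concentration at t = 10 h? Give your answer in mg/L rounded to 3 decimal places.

k = ln 2 / 5 = 0.13863 per h
Dose 1 (140 mg at t=0 h): 140·exp(−0.13863·10) = 35.000 mg/L
Dose 2 (90 mg at t=7 h): 90·exp(−0.13863·3) = 59.378 mg/L
C(10) = 35.000 + 59.378 = 94.378 mg/L

94.378 mg/L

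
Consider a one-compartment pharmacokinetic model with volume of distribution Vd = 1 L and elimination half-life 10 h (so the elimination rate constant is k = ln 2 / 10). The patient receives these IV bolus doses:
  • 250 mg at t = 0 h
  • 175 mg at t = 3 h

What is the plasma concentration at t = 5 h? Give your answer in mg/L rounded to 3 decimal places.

k = ln 2 / 10 = 0.06931 per h
Dose 1 (250 mg at t=0 h): 250·exp(−0.06931·5) = 176.777 mg/L
Dose 2 (175 mg at t=3 h): 175·exp(−0.06931·2) = 152.346 mg/L
C(5) = 176.777 + 152.346 = 329.123 mg/L

329.123 mg/L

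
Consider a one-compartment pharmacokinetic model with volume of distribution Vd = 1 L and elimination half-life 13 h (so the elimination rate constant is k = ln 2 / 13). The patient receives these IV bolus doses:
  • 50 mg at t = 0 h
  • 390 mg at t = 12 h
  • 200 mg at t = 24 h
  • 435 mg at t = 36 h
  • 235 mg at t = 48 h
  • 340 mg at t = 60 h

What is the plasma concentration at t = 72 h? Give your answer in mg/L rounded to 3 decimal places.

340.937 mg/L

k = ln 2 / 13 = 0.05332 per h
Dose 1 (50 mg at t=0 h): 50·exp(−0.05332·72) = 1.076 mg/L
Dose 2 (390 mg at t=12 h): 390·exp(−0.05332·60) = 15.911 mg/L
Dose 3 (200 mg at t=24 h): 200·exp(−0.05332·48) = 15.472 mg/L
Dose 4 (435 mg at t=36 h): 435·exp(−0.05332·36) = 63.807 mg/L
Dose 5 (235 mg at t=48 h): 235·exp(−0.05332·24) = 65.361 mg/L
Dose 6 (340 mg at t=60 h): 340·exp(−0.05332·12) = 179.310 mg/L
C(72) = 1.076 + 15.911 + 15.472 + 63.807 + 65.361 + 179.310 = 340.937 mg/L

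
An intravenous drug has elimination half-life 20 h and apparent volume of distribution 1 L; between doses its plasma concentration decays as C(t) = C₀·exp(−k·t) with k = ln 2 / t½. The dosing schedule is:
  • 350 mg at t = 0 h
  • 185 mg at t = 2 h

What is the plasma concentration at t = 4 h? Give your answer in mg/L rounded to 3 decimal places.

k = ln 2 / 20 = 0.03466 per h
Dose 1 (350 mg at t=0 h): 350·exp(−0.03466·4) = 304.693 mg/L
Dose 2 (185 mg at t=2 h): 185·exp(−0.03466·2) = 172.611 mg/L
C(4) = 304.693 + 172.611 = 477.304 mg/L

477.304 mg/L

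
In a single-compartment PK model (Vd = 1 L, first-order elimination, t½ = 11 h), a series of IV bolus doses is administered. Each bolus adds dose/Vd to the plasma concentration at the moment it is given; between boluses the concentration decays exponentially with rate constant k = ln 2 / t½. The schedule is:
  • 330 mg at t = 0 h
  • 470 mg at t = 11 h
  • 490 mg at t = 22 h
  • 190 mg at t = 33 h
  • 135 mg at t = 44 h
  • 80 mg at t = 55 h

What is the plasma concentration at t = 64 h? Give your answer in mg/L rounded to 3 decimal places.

k = ln 2 / 11 = 0.06301 per h
Dose 1 (330 mg at t=0 h): 330·exp(−0.06301·64) = 5.849 mg/L
Dose 2 (470 mg at t=11 h): 470·exp(−0.06301·53) = 16.660 mg/L
Dose 3 (490 mg at t=22 h): 490·exp(−0.06301·42) = 34.738 mg/L
Dose 4 (190 mg at t=33 h): 190·exp(−0.06301·31) = 26.940 mg/L
Dose 5 (135 mg at t=44 h): 135·exp(−0.06301·20) = 38.283 mg/L
Dose 6 (80 mg at t=55 h): 80·exp(−0.06301·9) = 45.373 mg/L
C(64) = 5.849 + 16.660 + 34.738 + 26.940 + 38.283 + 45.373 = 167.843 mg/L

167.843 mg/L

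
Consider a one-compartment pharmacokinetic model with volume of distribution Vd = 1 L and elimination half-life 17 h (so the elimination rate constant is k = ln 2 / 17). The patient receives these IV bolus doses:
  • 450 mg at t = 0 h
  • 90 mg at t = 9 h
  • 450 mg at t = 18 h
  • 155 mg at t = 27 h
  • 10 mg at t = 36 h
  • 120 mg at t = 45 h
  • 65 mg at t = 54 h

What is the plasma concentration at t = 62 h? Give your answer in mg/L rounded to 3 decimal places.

k = ln 2 / 17 = 0.04077 per h
Dose 1 (450 mg at t=0 h): 450·exp(−0.04077·62) = 35.920 mg/L
Dose 2 (90 mg at t=9 h): 90·exp(−0.04077·53) = 10.369 mg/L
Dose 3 (450 mg at t=18 h): 450·exp(−0.04077·44) = 74.830 mg/L
Dose 4 (155 mg at t=27 h): 155·exp(−0.04077·35) = 37.202 mg/L
Dose 5 (10 mg at t=36 h): 10·exp(−0.04077·26) = 3.464 mg/L
Dose 6 (120 mg at t=45 h): 120·exp(−0.04077·17) = 60.000 mg/L
Dose 7 (65 mg at t=54 h): 65·exp(−0.04077·8) = 46.909 mg/L
C(62) = 35.920 + 10.369 + 74.830 + 37.202 + 3.464 + 60.000 + 46.909 = 268.694 mg/L

268.694 mg/L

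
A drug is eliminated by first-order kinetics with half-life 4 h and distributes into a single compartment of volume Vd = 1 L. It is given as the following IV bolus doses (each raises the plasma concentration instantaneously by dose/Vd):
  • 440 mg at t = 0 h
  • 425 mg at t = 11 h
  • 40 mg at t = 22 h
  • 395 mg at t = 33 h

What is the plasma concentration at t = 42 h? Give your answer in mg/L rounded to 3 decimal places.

86.567 mg/L

k = ln 2 / 4 = 0.17329 per h
Dose 1 (440 mg at t=0 h): 440·exp(−0.17329·42) = 0.304 mg/L
Dose 2 (425 mg at t=11 h): 425·exp(−0.17329·31) = 1.974 mg/L
Dose 3 (40 mg at t=22 h): 40·exp(−0.17329·20) = 1.250 mg/L
Dose 4 (395 mg at t=33 h): 395·exp(−0.17329·9) = 83.039 mg/L
C(42) = 0.304 + 1.974 + 1.250 + 83.039 = 86.567 mg/L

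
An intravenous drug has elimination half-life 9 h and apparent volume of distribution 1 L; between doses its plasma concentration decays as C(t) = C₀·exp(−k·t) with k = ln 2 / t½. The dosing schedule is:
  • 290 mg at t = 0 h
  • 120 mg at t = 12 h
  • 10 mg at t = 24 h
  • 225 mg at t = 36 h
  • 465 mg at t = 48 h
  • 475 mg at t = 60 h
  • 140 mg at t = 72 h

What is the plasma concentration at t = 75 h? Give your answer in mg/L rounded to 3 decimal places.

k = ln 2 / 9 = 0.07702 per h
Dose 1 (290 mg at t=0 h): 290·exp(−0.07702·75) = 0.899 mg/L
Dose 2 (120 mg at t=12 h): 120·exp(−0.07702·63) = 0.938 mg/L
Dose 3 (10 mg at t=24 h): 10·exp(−0.07702·51) = 0.197 mg/L
Dose 4 (225 mg at t=36 h): 225·exp(−0.07702·39) = 11.161 mg/L
Dose 5 (465 mg at t=48 h): 465·exp(−0.07702·27) = 58.125 mg/L
Dose 6 (475 mg at t=60 h): 475·exp(−0.07702·15) = 149.616 mg/L
Dose 7 (140 mg at t=72 h): 140·exp(−0.07702·3) = 111.118 mg/L
C(75) = 0.899 + 0.938 + 0.197 + 11.161 + 58.125 + 149.616 + 111.118 = 332.054 mg/L

332.054 mg/L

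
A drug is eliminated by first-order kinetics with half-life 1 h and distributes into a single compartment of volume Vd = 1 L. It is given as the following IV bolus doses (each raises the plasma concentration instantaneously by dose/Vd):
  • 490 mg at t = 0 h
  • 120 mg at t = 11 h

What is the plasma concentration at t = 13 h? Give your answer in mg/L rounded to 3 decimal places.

30.060 mg/L

k = ln 2 / 1 = 0.69315 per h
Dose 1 (490 mg at t=0 h): 490·exp(−0.69315·13) = 0.060 mg/L
Dose 2 (120 mg at t=11 h): 120·exp(−0.69315·2) = 30.000 mg/L
C(13) = 0.060 + 30.000 = 30.060 mg/L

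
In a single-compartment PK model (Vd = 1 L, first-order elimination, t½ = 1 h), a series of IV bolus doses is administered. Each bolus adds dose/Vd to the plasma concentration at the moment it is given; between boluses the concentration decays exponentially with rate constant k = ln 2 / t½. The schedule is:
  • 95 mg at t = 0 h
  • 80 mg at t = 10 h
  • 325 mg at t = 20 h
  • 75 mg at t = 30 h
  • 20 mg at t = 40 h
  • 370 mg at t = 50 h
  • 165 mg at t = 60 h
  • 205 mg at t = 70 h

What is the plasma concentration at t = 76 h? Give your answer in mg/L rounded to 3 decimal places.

k = ln 2 / 1 = 0.69315 per h
Dose 1 (95 mg at t=0 h): 95·exp(−0.69315·76) = 0.000 mg/L
Dose 2 (80 mg at t=10 h): 80·exp(−0.69315·66) = 0.000 mg/L
Dose 3 (325 mg at t=20 h): 325·exp(−0.69315·56) = 0.000 mg/L
Dose 4 (75 mg at t=30 h): 75·exp(−0.69315·46) = 0.000 mg/L
Dose 5 (20 mg at t=40 h): 20·exp(−0.69315·36) = 0.000 mg/L
Dose 6 (370 mg at t=50 h): 370·exp(−0.69315·26) = 0.000 mg/L
Dose 7 (165 mg at t=60 h): 165·exp(−0.69315·16) = 0.003 mg/L
Dose 8 (205 mg at t=70 h): 205·exp(−0.69315·6) = 3.203 mg/L
C(76) = 0.000 + 0.000 + 0.000 + 0.000 + 0.000 + 0.000 + 0.003 + 3.203 = 3.206 mg/L

3.206 mg/L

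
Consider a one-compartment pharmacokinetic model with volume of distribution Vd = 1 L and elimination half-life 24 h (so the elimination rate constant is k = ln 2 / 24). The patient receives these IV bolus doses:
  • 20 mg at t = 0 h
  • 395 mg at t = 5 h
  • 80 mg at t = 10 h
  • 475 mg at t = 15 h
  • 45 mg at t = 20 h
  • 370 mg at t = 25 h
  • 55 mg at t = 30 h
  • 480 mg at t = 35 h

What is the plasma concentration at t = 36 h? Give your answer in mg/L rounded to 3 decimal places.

1275.399 mg/L

k = ln 2 / 24 = 0.02888 per h
Dose 1 (20 mg at t=0 h): 20·exp(−0.02888·36) = 7.071 mg/L
Dose 2 (395 mg at t=5 h): 395·exp(−0.02888·31) = 161.349 mg/L
Dose 3 (80 mg at t=10 h): 80·exp(−0.02888·26) = 37.755 mg/L
Dose 4 (475 mg at t=15 h): 475·exp(−0.02888·21) = 258.996 mg/L
Dose 5 (45 mg at t=20 h): 45·exp(−0.02888·16) = 28.348 mg/L
Dose 6 (370 mg at t=25 h): 370·exp(−0.02888·11) = 269.296 mg/L
Dose 7 (55 mg at t=30 h): 55·exp(−0.02888·6) = 46.249 mg/L
Dose 8 (480 mg at t=35 h): 480·exp(−0.02888·1) = 466.335 mg/L
C(36) = 7.071 + 161.349 + 37.755 + 258.996 + 28.348 + 269.296 + 46.249 + 466.335 = 1275.399 mg/L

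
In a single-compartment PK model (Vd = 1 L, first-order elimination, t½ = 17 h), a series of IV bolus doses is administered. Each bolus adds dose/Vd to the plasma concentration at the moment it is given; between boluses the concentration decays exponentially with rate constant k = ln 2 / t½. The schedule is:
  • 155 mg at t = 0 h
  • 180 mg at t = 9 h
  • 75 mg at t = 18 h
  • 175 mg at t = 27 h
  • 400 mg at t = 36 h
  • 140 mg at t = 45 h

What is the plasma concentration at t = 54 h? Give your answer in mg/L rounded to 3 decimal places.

k = ln 2 / 17 = 0.04077 per h
Dose 1 (155 mg at t=0 h): 155·exp(−0.04077·54) = 17.144 mg/L
Dose 2 (180 mg at t=9 h): 180·exp(−0.04077·45) = 28.736 mg/L
Dose 3 (75 mg at t=18 h): 75·exp(−0.04077·36) = 17.282 mg/L
Dose 4 (175 mg at t=27 h): 175·exp(−0.04077·27) = 58.201 mg/L
Dose 5 (400 mg at t=36 h): 400·exp(−0.04077·18) = 192.009 mg/L
Dose 6 (140 mg at t=45 h): 140·exp(−0.04077·9) = 96.997 mg/L
C(54) = 17.144 + 28.736 + 17.282 + 58.201 + 192.009 + 96.997 = 410.370 mg/L

410.370 mg/L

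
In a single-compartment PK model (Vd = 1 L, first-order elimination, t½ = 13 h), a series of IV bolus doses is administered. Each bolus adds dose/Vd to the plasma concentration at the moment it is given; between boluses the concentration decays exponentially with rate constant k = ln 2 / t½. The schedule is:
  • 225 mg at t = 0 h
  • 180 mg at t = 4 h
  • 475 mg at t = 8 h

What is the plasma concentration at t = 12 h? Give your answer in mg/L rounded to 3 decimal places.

619.925 mg/L

k = ln 2 / 13 = 0.05332 per h
Dose 1 (225 mg at t=0 h): 225·exp(−0.05332·12) = 118.661 mg/L
Dose 2 (180 mg at t=4 h): 180·exp(−0.05332·8) = 117.496 mg/L
Dose 3 (475 mg at t=8 h): 475·exp(−0.05332·4) = 383.768 mg/L
C(12) = 118.661 + 117.496 + 383.768 = 619.925 mg/L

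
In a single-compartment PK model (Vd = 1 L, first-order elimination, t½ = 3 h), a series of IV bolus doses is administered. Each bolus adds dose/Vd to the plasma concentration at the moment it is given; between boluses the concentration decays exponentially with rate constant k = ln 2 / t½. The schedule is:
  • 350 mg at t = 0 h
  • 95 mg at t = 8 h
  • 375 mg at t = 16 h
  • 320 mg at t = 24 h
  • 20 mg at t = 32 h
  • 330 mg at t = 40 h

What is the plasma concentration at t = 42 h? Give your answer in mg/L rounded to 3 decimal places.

215.852 mg/L

k = ln 2 / 3 = 0.23105 per h
Dose 1 (350 mg at t=0 h): 350·exp(−0.23105·42) = 0.021 mg/L
Dose 2 (95 mg at t=8 h): 95·exp(−0.23105·34) = 0.037 mg/L
Dose 3 (375 mg at t=16 h): 375·exp(−0.23105·26) = 0.923 mg/L
Dose 4 (320 mg at t=24 h): 320·exp(−0.23105·18) = 5.000 mg/L
Dose 5 (20 mg at t=32 h): 20·exp(−0.23105·10) = 1.984 mg/L
Dose 6 (330 mg at t=40 h): 330·exp(−0.23105·2) = 207.887 mg/L
C(42) = 0.021 + 0.037 + 0.923 + 5.000 + 1.984 + 207.887 = 215.852 mg/L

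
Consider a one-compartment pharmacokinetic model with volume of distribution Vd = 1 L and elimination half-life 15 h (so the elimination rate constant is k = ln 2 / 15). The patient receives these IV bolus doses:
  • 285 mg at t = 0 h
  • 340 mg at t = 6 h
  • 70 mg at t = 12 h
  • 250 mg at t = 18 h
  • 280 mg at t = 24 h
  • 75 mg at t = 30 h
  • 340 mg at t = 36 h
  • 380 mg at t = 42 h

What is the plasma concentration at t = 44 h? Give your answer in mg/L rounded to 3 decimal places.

k = ln 2 / 15 = 0.04621 per h
Dose 1 (285 mg at t=0 h): 285·exp(−0.04621·44) = 37.310 mg/L
Dose 2 (340 mg at t=6 h): 340·exp(−0.04621·38) = 58.731 mg/L
Dose 3 (70 mg at t=12 h): 70·exp(−0.04621·32) = 15.955 mg/L
Dose 4 (250 mg at t=18 h): 250·exp(−0.04621·26) = 75.189 mg/L
Dose 5 (280 mg at t=24 h): 280·exp(−0.04621·20) = 111.118 mg/L
Dose 6 (75 mg at t=30 h): 75·exp(−0.04621·14) = 39.274 mg/L
Dose 7 (340 mg at t=36 h): 340·exp(−0.04621·8) = 234.925 mg/L
Dose 8 (380 mg at t=42 h): 380·exp(−0.04621·2) = 346.455 mg/L
C(44) = 37.310 + 58.731 + 15.955 + 75.189 + 111.118 + 39.274 + 234.925 + 346.455 = 918.957 mg/L

918.957 mg/L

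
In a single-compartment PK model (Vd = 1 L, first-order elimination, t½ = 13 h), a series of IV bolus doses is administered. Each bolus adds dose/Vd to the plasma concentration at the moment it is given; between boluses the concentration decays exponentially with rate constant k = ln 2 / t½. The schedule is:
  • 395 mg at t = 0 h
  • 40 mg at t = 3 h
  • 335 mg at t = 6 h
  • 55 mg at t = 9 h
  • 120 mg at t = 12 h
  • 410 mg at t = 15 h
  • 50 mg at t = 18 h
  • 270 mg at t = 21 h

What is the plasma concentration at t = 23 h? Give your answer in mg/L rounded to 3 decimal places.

906.421 mg/L

k = ln 2 / 13 = 0.05332 per h
Dose 1 (395 mg at t=0 h): 395·exp(−0.05332·23) = 115.879 mg/L
Dose 2 (40 mg at t=3 h): 40·exp(−0.05332·20) = 13.770 mg/L
Dose 3 (335 mg at t=6 h): 335·exp(−0.05332·17) = 135.329 mg/L
Dose 4 (55 mg at t=9 h): 55·exp(−0.05332·14) = 26.072 mg/L
Dose 5 (120 mg at t=12 h): 120·exp(−0.05332·11) = 66.752 mg/L
Dose 6 (410 mg at t=15 h): 410·exp(−0.05332·8) = 267.630 mg/L
Dose 7 (50 mg at t=18 h): 50·exp(−0.05332·5) = 38.299 mg/L
Dose 8 (270 mg at t=21 h): 270·exp(−0.05332·2) = 242.690 mg/L
C(23) = 115.879 + 13.770 + 135.329 + 26.072 + 66.752 + 267.630 + 38.299 + 242.690 = 906.421 mg/L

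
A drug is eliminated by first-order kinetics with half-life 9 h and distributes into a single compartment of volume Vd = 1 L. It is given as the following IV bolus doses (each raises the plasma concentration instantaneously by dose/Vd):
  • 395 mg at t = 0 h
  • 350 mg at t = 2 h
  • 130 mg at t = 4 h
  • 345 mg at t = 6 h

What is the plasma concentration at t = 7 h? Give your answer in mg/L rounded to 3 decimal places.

891.136 mg/L

k = ln 2 / 9 = 0.07702 per h
Dose 1 (395 mg at t=0 h): 395·exp(−0.07702·7) = 230.389 mg/L
Dose 2 (350 mg at t=2 h): 350·exp(−0.07702·5) = 238.138 mg/L
Dose 3 (130 mg at t=4 h): 130·exp(−0.07702·3) = 103.181 mg/L
Dose 4 (345 mg at t=6 h): 345·exp(−0.07702·1) = 319.427 mg/L
C(7) = 230.389 + 238.138 + 103.181 + 319.427 = 891.136 mg/L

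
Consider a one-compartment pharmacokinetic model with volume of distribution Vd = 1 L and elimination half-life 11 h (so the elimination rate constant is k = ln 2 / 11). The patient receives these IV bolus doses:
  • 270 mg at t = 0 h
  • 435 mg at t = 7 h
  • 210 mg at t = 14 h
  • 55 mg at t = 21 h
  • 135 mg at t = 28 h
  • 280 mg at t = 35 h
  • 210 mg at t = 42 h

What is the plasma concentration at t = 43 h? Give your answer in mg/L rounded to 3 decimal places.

529.276 mg/L

k = ln 2 / 11 = 0.06301 per h
Dose 1 (270 mg at t=0 h): 270·exp(−0.06301·43) = 17.973 mg/L
Dose 2 (435 mg at t=7 h): 435·exp(−0.06301·36) = 45.009 mg/L
Dose 3 (210 mg at t=14 h): 210·exp(−0.06301·29) = 33.775 mg/L
Dose 4 (55 mg at t=21 h): 55·exp(−0.06301·22) = 13.750 mg/L
Dose 5 (135 mg at t=28 h): 135·exp(−0.06301·15) = 52.461 mg/L
Dose 6 (280 mg at t=35 h): 280·exp(−0.06301·8) = 169.133 mg/L
Dose 7 (210 mg at t=42 h): 210·exp(−0.06301·1) = 197.175 mg/L
C(43) = 17.973 + 45.009 + 33.775 + 13.750 + 52.461 + 169.133 + 197.175 = 529.276 mg/L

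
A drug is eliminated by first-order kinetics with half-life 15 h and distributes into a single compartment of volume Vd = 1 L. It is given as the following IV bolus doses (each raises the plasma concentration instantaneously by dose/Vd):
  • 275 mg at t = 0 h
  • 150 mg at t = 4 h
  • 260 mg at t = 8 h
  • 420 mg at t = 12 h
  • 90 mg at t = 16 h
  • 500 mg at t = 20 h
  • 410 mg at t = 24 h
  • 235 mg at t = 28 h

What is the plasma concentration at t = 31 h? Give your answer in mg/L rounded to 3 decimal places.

k = ln 2 / 15 = 0.04621 per h
Dose 1 (275 mg at t=0 h): 275·exp(−0.04621·31) = 65.645 mg/L
Dose 2 (150 mg at t=4 h): 150·exp(−0.04621·27) = 43.076 mg/L
Dose 3 (260 mg at t=8 h): 260·exp(−0.04621·23) = 89.824 mg/L
Dose 4 (420 mg at t=12 h): 420·exp(−0.04621·19) = 174.560 mg/L
Dose 5 (90 mg at t=16 h): 90·exp(−0.04621·15) = 45.000 mg/L
Dose 6 (500 mg at t=20 h): 500·exp(−0.04621·11) = 300.756 mg/L
Dose 7 (410 mg at t=24 h): 410·exp(−0.04621·7) = 296.690 mg/L
Dose 8 (235 mg at t=28 h): 235·exp(−0.04621·3) = 204.579 mg/L
C(31) = 65.645 + 43.076 + 89.824 + 174.560 + 45.000 + 300.756 + 296.690 + 204.579 = 1220.132 mg/L

1220.132 mg/L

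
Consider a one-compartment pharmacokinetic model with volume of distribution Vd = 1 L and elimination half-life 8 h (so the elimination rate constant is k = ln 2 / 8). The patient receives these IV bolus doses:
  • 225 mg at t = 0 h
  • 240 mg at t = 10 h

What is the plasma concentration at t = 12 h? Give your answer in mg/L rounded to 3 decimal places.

281.365 mg/L

k = ln 2 / 8 = 0.08664 per h
Dose 1 (225 mg at t=0 h): 225·exp(−0.08664·12) = 79.550 mg/L
Dose 2 (240 mg at t=10 h): 240·exp(−0.08664·2) = 201.815 mg/L
C(12) = 79.550 + 201.815 = 281.365 mg/L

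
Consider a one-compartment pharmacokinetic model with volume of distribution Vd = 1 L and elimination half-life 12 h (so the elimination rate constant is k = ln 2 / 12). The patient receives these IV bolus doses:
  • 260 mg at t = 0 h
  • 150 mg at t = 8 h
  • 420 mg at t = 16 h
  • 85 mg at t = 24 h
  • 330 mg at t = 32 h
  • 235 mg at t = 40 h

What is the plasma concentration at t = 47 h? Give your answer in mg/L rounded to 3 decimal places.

421.167 mg/L

k = ln 2 / 12 = 0.05776 per h
Dose 1 (260 mg at t=0 h): 260·exp(−0.05776·47) = 17.216 mg/L
Dose 2 (150 mg at t=8 h): 150·exp(−0.05776·39) = 15.767 mg/L
Dose 3 (420 mg at t=16 h): 420·exp(−0.05776·31) = 70.079 mg/L
Dose 4 (85 mg at t=24 h): 85·exp(−0.05776·23) = 22.514 mg/L
Dose 5 (330 mg at t=32 h): 330·exp(−0.05776·15) = 138.748 mg/L
Dose 6 (235 mg at t=40 h): 235·exp(−0.05776·7) = 156.844 mg/L
C(47) = 17.216 + 15.767 + 70.079 + 22.514 + 138.748 + 156.844 = 421.167 mg/L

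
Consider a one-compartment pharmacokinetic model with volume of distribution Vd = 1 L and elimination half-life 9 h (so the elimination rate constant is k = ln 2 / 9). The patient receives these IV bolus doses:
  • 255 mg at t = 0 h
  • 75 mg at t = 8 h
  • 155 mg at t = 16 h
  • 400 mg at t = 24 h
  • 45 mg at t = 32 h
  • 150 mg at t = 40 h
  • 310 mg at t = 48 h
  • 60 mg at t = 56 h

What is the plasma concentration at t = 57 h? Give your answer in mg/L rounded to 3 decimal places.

k = ln 2 / 9 = 0.07702 per h
Dose 1 (255 mg at t=0 h): 255·exp(−0.07702·57) = 3.162 mg/L
Dose 2 (75 mg at t=8 h): 75·exp(−0.07702·49) = 1.722 mg/L
Dose 3 (155 mg at t=16 h): 155·exp(−0.07702·41) = 6.591 mg/L
Dose 4 (400 mg at t=24 h): 400·exp(−0.07702·33) = 31.498 mg/L
Dose 5 (45 mg at t=32 h): 45·exp(−0.07702·25) = 6.562 mg/L
Dose 6 (150 mg at t=40 h): 150·exp(−0.07702·17) = 40.502 mg/L
Dose 7 (310 mg at t=48 h): 310·exp(−0.07702·9) = 155.000 mg/L
Dose 8 (60 mg at t=56 h): 60·exp(−0.07702·1) = 55.552 mg/L
C(57) = 3.162 + 1.722 + 6.591 + 31.498 + 6.562 + 40.502 + 155.000 + 55.552 = 300.591 mg/L

300.591 mg/L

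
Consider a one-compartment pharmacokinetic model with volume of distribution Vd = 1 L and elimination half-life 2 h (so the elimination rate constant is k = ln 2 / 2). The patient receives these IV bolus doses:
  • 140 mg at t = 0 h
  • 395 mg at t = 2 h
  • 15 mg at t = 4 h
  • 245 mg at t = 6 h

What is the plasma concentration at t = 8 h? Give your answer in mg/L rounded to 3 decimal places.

184.375 mg/L

k = ln 2 / 2 = 0.34657 per h
Dose 1 (140 mg at t=0 h): 140·exp(−0.34657·8) = 8.750 mg/L
Dose 2 (395 mg at t=2 h): 395·exp(−0.34657·6) = 49.375 mg/L
Dose 3 (15 mg at t=4 h): 15·exp(−0.34657·4) = 3.750 mg/L
Dose 4 (245 mg at t=6 h): 245·exp(−0.34657·2) = 122.500 mg/L
C(8) = 8.750 + 49.375 + 3.750 + 122.500 = 184.375 mg/L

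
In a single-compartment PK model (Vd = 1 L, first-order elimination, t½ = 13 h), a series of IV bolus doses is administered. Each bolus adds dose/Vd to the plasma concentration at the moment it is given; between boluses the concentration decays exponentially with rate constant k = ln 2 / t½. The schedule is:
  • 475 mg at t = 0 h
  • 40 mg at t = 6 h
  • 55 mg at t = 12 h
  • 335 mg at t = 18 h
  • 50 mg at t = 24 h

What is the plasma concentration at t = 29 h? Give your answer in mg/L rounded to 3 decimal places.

359.797 mg/L

k = ln 2 / 13 = 0.05332 per h
Dose 1 (475 mg at t=0 h): 475·exp(−0.05332·29) = 101.196 mg/L
Dose 2 (40 mg at t=6 h): 40·exp(−0.05332·23) = 11.735 mg/L
Dose 3 (55 mg at t=12 h): 55·exp(−0.05332·17) = 22.218 mg/L
Dose 4 (335 mg at t=18 h): 335·exp(−0.05332·11) = 186.349 mg/L
Dose 5 (50 mg at t=24 h): 50·exp(−0.05332·5) = 38.299 mg/L
C(29) = 101.196 + 11.735 + 22.218 + 186.349 + 38.299 = 359.797 mg/L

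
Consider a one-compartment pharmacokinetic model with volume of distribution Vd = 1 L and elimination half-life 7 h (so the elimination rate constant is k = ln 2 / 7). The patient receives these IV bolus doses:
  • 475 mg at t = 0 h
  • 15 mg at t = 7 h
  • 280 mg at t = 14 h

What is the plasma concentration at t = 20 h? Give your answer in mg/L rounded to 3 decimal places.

k = ln 2 / 7 = 0.09902 per h
Dose 1 (475 mg at t=0 h): 475·exp(−0.09902·20) = 65.555 mg/L
Dose 2 (15 mg at t=7 h): 15·exp(−0.09902·13) = 4.140 mg/L
Dose 3 (280 mg at t=14 h): 280·exp(−0.09902·6) = 154.573 mg/L
C(20) = 65.555 + 4.140 + 154.573 = 224.268 mg/L

224.268 mg/L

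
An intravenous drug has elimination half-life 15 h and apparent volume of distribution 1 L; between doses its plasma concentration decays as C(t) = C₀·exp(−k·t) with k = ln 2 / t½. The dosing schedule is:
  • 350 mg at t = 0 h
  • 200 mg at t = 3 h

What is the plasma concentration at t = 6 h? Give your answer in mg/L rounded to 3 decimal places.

k = ln 2 / 15 = 0.04621 per h
Dose 1 (350 mg at t=0 h): 350·exp(−0.04621·6) = 265.250 mg/L
Dose 2 (200 mg at t=3 h): 200·exp(−0.04621·3) = 174.110 mg/L
C(6) = 265.250 + 174.110 = 439.361 mg/L

439.361 mg/L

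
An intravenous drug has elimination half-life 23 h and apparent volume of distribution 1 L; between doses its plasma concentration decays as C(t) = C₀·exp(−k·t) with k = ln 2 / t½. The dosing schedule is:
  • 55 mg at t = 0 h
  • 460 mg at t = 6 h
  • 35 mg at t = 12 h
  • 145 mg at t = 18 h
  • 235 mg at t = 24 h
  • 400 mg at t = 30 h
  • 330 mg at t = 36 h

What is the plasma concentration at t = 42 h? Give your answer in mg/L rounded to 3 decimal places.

k = ln 2 / 23 = 0.03014 per h
Dose 1 (55 mg at t=0 h): 55·exp(−0.03014·42) = 15.512 mg/L
Dose 2 (460 mg at t=6 h): 460·exp(−0.03014·36) = 155.446 mg/L
Dose 3 (35 mg at t=12 h): 35·exp(−0.03014·30) = 14.172 mg/L
Dose 4 (145 mg at t=18 h): 145·exp(−0.03014·24) = 70.348 mg/L
Dose 5 (235 mg at t=24 h): 235·exp(−0.03014·18) = 136.609 mg/L
Dose 6 (400 mg at t=30 h): 400·exp(−0.03014·12) = 278.613 mg/L
Dose 7 (330 mg at t=36 h): 330·exp(−0.03014·6) = 275.413 mg/L
C(42) = 15.512 + 155.446 + 14.172 + 70.348 + 136.609 + 278.613 + 275.413 = 946.112 mg/L

946.112 mg/L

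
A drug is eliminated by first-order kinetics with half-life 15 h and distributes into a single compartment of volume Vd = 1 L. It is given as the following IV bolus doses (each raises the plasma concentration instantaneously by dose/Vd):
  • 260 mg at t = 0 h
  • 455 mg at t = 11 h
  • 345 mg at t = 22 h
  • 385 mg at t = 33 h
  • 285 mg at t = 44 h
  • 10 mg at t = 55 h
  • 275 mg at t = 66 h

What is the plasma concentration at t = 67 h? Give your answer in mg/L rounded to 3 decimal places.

535.888 mg/L

k = ln 2 / 15 = 0.04621 per h
Dose 1 (260 mg at t=0 h): 260·exp(−0.04621·67) = 11.759 mg/L
Dose 2 (455 mg at t=11 h): 455·exp(−0.04621·56) = 34.211 mg/L
Dose 3 (345 mg at t=22 h): 345·exp(−0.04621·45) = 43.125 mg/L
Dose 4 (385 mg at t=33 h): 385·exp(−0.04621·34) = 80.007 mg/L
Dose 5 (285 mg at t=44 h): 285·exp(−0.04621·23) = 98.461 mg/L
Dose 6 (10 mg at t=55 h): 10·exp(−0.04621·12) = 5.743 mg/L
Dose 7 (275 mg at t=66 h): 275·exp(−0.04621·1) = 262.581 mg/L
C(67) = 11.759 + 34.211 + 43.125 + 80.007 + 98.461 + 5.743 + 262.581 = 535.888 mg/L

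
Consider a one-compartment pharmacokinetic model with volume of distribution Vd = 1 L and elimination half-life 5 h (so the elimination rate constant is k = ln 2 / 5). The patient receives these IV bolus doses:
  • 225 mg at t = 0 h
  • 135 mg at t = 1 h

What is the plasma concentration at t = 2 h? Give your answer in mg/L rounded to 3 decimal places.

k = ln 2 / 5 = 0.13863 per h
Dose 1 (225 mg at t=0 h): 225·exp(−0.13863·2) = 170.518 mg/L
Dose 2 (135 mg at t=1 h): 135·exp(−0.13863·1) = 117.524 mg/L
C(2) = 170.518 + 117.524 = 288.042 mg/L

288.042 mg/L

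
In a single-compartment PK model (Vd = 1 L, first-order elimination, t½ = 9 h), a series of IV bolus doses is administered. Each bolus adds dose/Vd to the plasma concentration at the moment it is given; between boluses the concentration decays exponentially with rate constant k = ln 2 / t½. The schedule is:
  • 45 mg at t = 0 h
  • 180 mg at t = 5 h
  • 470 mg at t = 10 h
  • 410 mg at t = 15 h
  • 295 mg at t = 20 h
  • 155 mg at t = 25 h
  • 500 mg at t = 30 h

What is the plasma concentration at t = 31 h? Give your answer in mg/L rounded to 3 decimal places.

928.289 mg/L

k = ln 2 / 9 = 0.07702 per h
Dose 1 (45 mg at t=0 h): 45·exp(−0.07702·31) = 4.134 mg/L
Dose 2 (180 mg at t=5 h): 180·exp(−0.07702·26) = 24.301 mg/L
Dose 3 (470 mg at t=10 h): 470·exp(−0.07702·21) = 93.260 mg/L
Dose 4 (410 mg at t=15 h): 410·exp(−0.07702·16) = 119.569 mg/L
Dose 5 (295 mg at t=20 h): 295·exp(−0.07702·11) = 126.443 mg/L
Dose 6 (155 mg at t=25 h): 155·exp(−0.07702·6) = 97.644 mg/L
Dose 7 (500 mg at t=30 h): 500·exp(−0.07702·1) = 462.937 mg/L
C(31) = 4.134 + 24.301 + 93.260 + 119.569 + 126.443 + 97.644 + 462.937 = 928.289 mg/L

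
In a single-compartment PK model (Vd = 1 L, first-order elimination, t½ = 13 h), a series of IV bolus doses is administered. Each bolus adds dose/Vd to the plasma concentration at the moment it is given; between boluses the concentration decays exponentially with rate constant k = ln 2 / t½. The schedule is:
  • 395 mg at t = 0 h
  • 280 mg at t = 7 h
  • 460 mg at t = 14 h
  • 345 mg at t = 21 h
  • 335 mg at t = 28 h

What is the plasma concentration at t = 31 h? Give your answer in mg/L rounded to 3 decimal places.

k = ln 2 / 13 = 0.05332 per h
Dose 1 (395 mg at t=0 h): 395·exp(−0.05332·31) = 75.641 mg/L
Dose 2 (280 mg at t=7 h): 280·exp(−0.05332·24) = 77.877 mg/L
Dose 3 (460 mg at t=14 h): 460·exp(−0.05332·17) = 185.825 mg/L
Dose 4 (345 mg at t=21 h): 345·exp(−0.05332·10) = 202.422 mg/L
Dose 5 (335 mg at t=28 h): 335·exp(−0.05332·3) = 285.480 mg/L
C(31) = 75.641 + 77.877 + 185.825 + 202.422 + 285.480 = 827.245 mg/L

827.245 mg/L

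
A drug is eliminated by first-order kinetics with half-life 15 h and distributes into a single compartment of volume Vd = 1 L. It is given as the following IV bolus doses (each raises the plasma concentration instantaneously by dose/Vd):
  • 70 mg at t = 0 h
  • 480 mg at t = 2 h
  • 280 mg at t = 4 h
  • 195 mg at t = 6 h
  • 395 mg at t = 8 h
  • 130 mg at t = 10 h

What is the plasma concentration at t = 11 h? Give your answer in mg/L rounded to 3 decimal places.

1184.174 mg/L

k = ln 2 / 15 = 0.04621 per h
Dose 1 (70 mg at t=0 h): 70·exp(−0.04621·11) = 42.106 mg/L
Dose 2 (480 mg at t=2 h): 480·exp(−0.04621·9) = 316.682 mg/L
Dose 3 (280 mg at t=4 h): 280·exp(−0.04621·7) = 202.618 mg/L
Dose 4 (195 mg at t=6 h): 195·exp(−0.04621·5) = 154.772 mg/L
Dose 5 (395 mg at t=8 h): 395·exp(−0.04621·3) = 343.867 mg/L
Dose 6 (130 mg at t=10 h): 130·exp(−0.04621·1) = 124.129 mg/L
C(11) = 42.106 + 316.682 + 202.618 + 154.772 + 343.867 + 124.129 = 1184.174 mg/L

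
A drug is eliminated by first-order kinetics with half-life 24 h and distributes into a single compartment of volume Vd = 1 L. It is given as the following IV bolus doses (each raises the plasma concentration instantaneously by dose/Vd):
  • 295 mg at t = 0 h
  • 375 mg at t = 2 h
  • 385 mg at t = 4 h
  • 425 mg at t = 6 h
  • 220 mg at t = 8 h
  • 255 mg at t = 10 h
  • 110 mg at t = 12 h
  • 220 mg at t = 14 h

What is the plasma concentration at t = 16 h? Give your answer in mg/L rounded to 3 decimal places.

k = ln 2 / 24 = 0.02888 per h
Dose 1 (295 mg at t=0 h): 295·exp(−0.02888·16) = 185.838 mg/L
Dose 2 (375 mg at t=2 h): 375·exp(−0.02888·14) = 250.282 mg/L
Dose 3 (385 mg at t=4 h): 385·exp(−0.02888·12) = 272.236 mg/L
Dose 4 (425 mg at t=6 h): 425·exp(−0.02888·10) = 318.390 mg/L
Dose 5 (220 mg at t=8 h): 220·exp(−0.02888·8) = 174.614 mg/L
Dose 6 (255 mg at t=10 h): 255·exp(−0.02888·6) = 214.429 mg/L
Dose 7 (110 mg at t=12 h): 110·exp(−0.02888·4) = 97.999 mg/L
Dose 8 (220 mg at t=14 h): 220·exp(−0.02888·2) = 207.652 mg/L
C(16) = 185.838 + 250.282 + 272.236 + 318.390 + 174.614 + 214.429 + 97.999 + 207.652 = 1721.441 mg/L

1721.441 mg/L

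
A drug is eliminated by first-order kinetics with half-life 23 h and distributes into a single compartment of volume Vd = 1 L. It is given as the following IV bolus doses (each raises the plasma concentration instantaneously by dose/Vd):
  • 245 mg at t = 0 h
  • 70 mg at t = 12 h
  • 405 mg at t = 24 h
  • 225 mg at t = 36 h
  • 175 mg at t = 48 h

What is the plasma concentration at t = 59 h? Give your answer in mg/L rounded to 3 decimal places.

k = ln 2 / 23 = 0.03014 per h
Dose 1 (245 mg at t=0 h): 245·exp(−0.03014·59) = 41.396 mg/L
Dose 2 (70 mg at t=12 h): 70·exp(−0.03014·47) = 16.980 mg/L
Dose 3 (405 mg at t=24 h): 405·exp(−0.03014·35) = 141.048 mg/L
Dose 4 (225 mg at t=36 h): 225·exp(−0.03014·23) = 112.500 mg/L
Dose 5 (175 mg at t=48 h): 175·exp(−0.03014·11) = 125.622 mg/L
C(59) = 41.396 + 16.980 + 141.048 + 112.500 + 125.622 = 437.547 mg/L

437.547 mg/L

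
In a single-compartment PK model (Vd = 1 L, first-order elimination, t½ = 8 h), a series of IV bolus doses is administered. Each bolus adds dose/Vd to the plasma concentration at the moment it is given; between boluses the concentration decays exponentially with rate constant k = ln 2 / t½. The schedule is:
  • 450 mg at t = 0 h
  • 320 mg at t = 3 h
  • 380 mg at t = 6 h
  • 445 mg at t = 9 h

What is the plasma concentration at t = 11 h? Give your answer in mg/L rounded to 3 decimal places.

k = ln 2 / 8 = 0.08664 per h
Dose 1 (450 mg at t=0 h): 450·exp(−0.08664·11) = 173.499 mg/L
Dose 2 (320 mg at t=3 h): 320·exp(−0.08664·8) = 160.000 mg/L
Dose 3 (380 mg at t=6 h): 380·exp(−0.08664·5) = 246.400 mg/L
Dose 4 (445 mg at t=9 h): 445·exp(−0.08664·2) = 374.199 mg/L
C(11) = 173.499 + 160.000 + 246.400 + 374.199 = 954.097 mg/L

954.097 mg/L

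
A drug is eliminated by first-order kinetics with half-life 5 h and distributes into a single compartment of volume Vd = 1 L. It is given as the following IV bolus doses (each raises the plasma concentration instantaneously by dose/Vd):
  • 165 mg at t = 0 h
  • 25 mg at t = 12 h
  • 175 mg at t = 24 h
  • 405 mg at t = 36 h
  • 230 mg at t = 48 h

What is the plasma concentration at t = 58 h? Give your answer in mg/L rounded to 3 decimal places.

78.349 mg/L

k = ln 2 / 5 = 0.13863 per h
Dose 1 (165 mg at t=0 h): 165·exp(−0.13863·58) = 0.053 mg/L
Dose 2 (25 mg at t=12 h): 25·exp(−0.13863·46) = 0.043 mg/L
Dose 3 (175 mg at t=24 h): 175·exp(−0.13863·34) = 1.570 mg/L
Dose 4 (405 mg at t=36 h): 405·exp(−0.13863·22) = 19.183 mg/L
Dose 5 (230 mg at t=48 h): 230·exp(−0.13863·10) = 57.500 mg/L
C(58) = 0.053 + 0.043 + 1.570 + 19.183 + 57.500 = 78.349 mg/L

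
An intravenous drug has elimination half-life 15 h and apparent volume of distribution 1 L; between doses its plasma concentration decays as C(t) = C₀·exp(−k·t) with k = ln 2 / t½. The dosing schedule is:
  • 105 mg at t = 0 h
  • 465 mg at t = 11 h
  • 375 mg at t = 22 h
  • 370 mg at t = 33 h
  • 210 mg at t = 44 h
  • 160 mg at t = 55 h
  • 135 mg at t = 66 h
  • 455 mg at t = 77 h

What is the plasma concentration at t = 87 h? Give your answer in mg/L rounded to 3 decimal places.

467.924 mg/L

k = ln 2 / 15 = 0.04621 per h
Dose 1 (105 mg at t=0 h): 105·exp(−0.04621·87) = 1.885 mg/L
Dose 2 (465 mg at t=11 h): 465·exp(−0.04621·76) = 13.875 mg/L
Dose 3 (375 mg at t=22 h): 375·exp(−0.04621·65) = 18.602 mg/L
Dose 4 (370 mg at t=33 h): 370·exp(−0.04621·54) = 30.514 mg/L
Dose 5 (210 mg at t=44 h): 210·exp(−0.04621·43) = 28.792 mg/L
Dose 6 (160 mg at t=55 h): 160·exp(−0.04621·32) = 36.469 mg/L
Dose 7 (135 mg at t=66 h): 135·exp(−0.04621·21) = 51.155 mg/L
Dose 8 (455 mg at t=77 h): 455·exp(−0.04621·10) = 286.632 mg/L
C(87) = 1.885 + 13.875 + 18.602 + 30.514 + 28.792 + 36.469 + 51.155 + 286.632 = 467.924 mg/L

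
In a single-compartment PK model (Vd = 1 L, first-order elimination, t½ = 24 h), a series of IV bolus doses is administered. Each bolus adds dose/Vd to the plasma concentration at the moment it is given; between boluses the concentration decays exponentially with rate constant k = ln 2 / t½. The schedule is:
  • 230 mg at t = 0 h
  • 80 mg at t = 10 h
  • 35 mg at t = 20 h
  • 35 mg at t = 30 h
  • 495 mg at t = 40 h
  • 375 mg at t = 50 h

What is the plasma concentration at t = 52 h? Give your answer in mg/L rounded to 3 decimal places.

k = ln 2 / 24 = 0.02888 per h
Dose 1 (230 mg at t=0 h): 230·exp(−0.02888·52) = 51.227 mg/L
Dose 2 (80 mg at t=10 h): 80·exp(−0.02888·42) = 23.784 mg/L
Dose 3 (35 mg at t=20 h): 35·exp(−0.02888·32) = 13.890 mg/L
Dose 4 (35 mg at t=30 h): 35·exp(−0.02888·22) = 18.541 mg/L
Dose 5 (495 mg at t=40 h): 495·exp(−0.02888·12) = 350.018 mg/L
Dose 6 (375 mg at t=50 h): 375·exp(−0.02888·2) = 353.953 mg/L
C(52) = 51.227 + 23.784 + 13.890 + 18.541 + 350.018 + 353.953 = 811.412 mg/L

811.412 mg/L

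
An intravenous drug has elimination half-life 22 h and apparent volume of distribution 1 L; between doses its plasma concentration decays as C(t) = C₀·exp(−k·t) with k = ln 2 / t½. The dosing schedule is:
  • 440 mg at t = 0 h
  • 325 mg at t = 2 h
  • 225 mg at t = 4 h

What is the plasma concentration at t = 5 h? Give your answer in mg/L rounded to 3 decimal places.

k = ln 2 / 22 = 0.03151 per h
Dose 1 (440 mg at t=0 h): 440·exp(−0.03151·5) = 375.869 mg/L
Dose 2 (325 mg at t=2 h): 325·exp(−0.03151·3) = 295.688 mg/L
Dose 3 (225 mg at t=4 h): 225·exp(−0.03151·1) = 218.022 mg/L
C(5) = 375.869 + 295.688 + 218.022 = 889.579 mg/L

889.579 mg/L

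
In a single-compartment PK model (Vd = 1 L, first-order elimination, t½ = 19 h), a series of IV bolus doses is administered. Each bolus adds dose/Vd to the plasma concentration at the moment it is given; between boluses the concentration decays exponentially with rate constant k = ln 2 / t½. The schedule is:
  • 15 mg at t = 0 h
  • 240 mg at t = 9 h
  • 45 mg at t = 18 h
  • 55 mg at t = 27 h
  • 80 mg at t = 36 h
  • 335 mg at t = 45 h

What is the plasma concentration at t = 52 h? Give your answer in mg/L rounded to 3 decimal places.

391.485 mg/L

k = ln 2 / 19 = 0.03648 per h
Dose 1 (15 mg at t=0 h): 15·exp(−0.03648·52) = 2.250 mg/L
Dose 2 (240 mg at t=9 h): 240·exp(−0.03648·43) = 49.996 mg/L
Dose 3 (45 mg at t=18 h): 45·exp(−0.03648·34) = 13.017 mg/L
Dose 4 (55 mg at t=27 h): 55·exp(−0.03648·25) = 22.094 mg/L
Dose 5 (80 mg at t=36 h): 80·exp(−0.03648·16) = 44.626 mg/L
Dose 6 (335 mg at t=45 h): 335·exp(−0.03648·7) = 259.501 mg/L
C(52) = 2.250 + 49.996 + 13.017 + 22.094 + 44.626 + 259.501 = 391.485 mg/L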